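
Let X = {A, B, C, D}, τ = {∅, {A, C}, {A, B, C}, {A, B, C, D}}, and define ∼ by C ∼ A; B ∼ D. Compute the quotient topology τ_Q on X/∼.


X/∼ = {[A=C], [B=D]}; |τ_Q| = 3.

Equivalence classes: [A=C], [B=D].
Quotient map π: X → X/∼ sends A ↦ [A=C], B ↦ [B=D], C ↦ [A=C], D ↦ [B=D].
For each subset V ⊆ X/∼, compute π^{-1}(V) ⊆ X and check whether π^{-1}(V) ∈ τ. V is open in τ_Q iff π^{-1}(V) ∈ τ.
  V = {}: π^{-1}(V) = ∅ ∈ τ ✓.
  V = {[A=C]}: π^{-1}(V) = {A, C} ∈ τ ✓.
  V = {[B=D]}: π^{-1}(V) = {B, D} ∉ τ ✗.
  V = {[A=C], [B=D]}: π^{-1}(V) = {A, B, C, D} ∈ τ ✓.
Open sets in the quotient: τ_Q = {{}, {[A=C]}, {[A=C], [B=D]}} (3 elements).


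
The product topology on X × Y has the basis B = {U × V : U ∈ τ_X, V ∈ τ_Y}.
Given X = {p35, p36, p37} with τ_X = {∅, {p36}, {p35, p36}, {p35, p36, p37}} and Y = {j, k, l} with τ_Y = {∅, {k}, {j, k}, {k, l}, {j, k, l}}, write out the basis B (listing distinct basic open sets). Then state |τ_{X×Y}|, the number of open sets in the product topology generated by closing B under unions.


Basis B = {∅ × ∅, {p36} × {k}, {p35, p36} × {k}, {p36} × {j, k}, {p36} × {k, l}, {p35, p36, p37} × {k}, {p36} × {j, k, l}, {p35, p36} × {j, k}, {p35, p36} × {k, l}, {p35, p36} × {j, k, l}, {p35, p36, p37} × {j, k}, {p35, p36, p37} × {k, l}, {p35, p36, p37} × {j, k, l}}; |τ_{X×Y}| = 30.

Enumerate products U × V with U ∈ τ_X, V ∈ τ_Y (deduplicated):
  ∅ × ∅ = {} (∅)
  {p36} × {k} = {(p36,k)}
  {p35, p36} × {k} = {(p35,k), (p36,k)}
  {p36} × {j, k} = {(p36,j), (p36,k)}
  {p36} × {k, l} = {(p36,k), (p36,l)}
  {p35, p36, p37} × {k} = {(p35,k), (p36,k), (p37,k)}
  {p36} × {j, k, l} = {(p36,j), (p36,k), (p36,l)}
  {p35, p36} × {j, k} = {(p35,j), (p35,k), (p36,j), (p36,k)}
  {p35, p36} × {k, l} = {(p35,k), (p35,l), (p36,k), (p36,l)}
  {p35, p36} × {j, k, l} = {(p35,j), (p35,k), (p35,l), (p36,j), (p36,k), (p36,l)}
  {p35, p36, p37} × {j, k} = {(p35,j), (p35,k), (p36,j), (p36,k), (p37,j), (p37,k)}
  {p35, p36, p37} × {k, l} = {(p35,k), (p35,l), (p36,k), (p36,l), (p37,k), (p37,l)}
  {p35, p36, p37} × {j, k, l} = {(p35,j), (p35,k), (p35,l), (p36,j), (p36,k), (p36,l), (p37,j), (p37,k), (p37,l)}
These 13 distinct sets form the basis B.
Close under arbitrary unions to get τ_{X×Y}; counting gives |τ_{X×Y}| = 30.


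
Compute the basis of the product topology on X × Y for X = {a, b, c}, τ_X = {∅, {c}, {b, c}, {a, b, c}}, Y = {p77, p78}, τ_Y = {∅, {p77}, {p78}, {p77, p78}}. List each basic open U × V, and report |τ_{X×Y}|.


Basis B = {∅ × ∅, {c} × {p77}, {c} × {p78}, {b, c} × {p77}, {b, c} × {p78}, {c} × {p77, p78}, {a, b, c} × {p77}, {a, b, c} × {p78}, {b, c} × {p77, p78}, {a, b, c} × {p77, p78}}; |τ_{X×Y}| = 16.

Enumerate products U × V with U ∈ τ_X, V ∈ τ_Y (deduplicated):
  ∅ × ∅ = {} (∅)
  {c} × {p77} = {(c,p77)}
  {c} × {p78} = {(c,p78)}
  {b, c} × {p77} = {(b,p77), (c,p77)}
  {b, c} × {p78} = {(b,p78), (c,p78)}
  {c} × {p77, p78} = {(c,p77), (c,p78)}
  {a, b, c} × {p77} = {(a,p77), (b,p77), (c,p77)}
  {a, b, c} × {p78} = {(a,p78), (b,p78), (c,p78)}
  {b, c} × {p77, p78} = {(b,p77), (b,p78), (c,p77), (c,p78)}
  {a, b, c} × {p77, p78} = {(a,p77), (a,p78), (b,p77), (b,p78), (c,p77), (c,p78)}
These 10 distinct sets form the basis B.
Close under arbitrary unions to get τ_{X×Y}; counting gives |τ_{X×Y}| = 16.


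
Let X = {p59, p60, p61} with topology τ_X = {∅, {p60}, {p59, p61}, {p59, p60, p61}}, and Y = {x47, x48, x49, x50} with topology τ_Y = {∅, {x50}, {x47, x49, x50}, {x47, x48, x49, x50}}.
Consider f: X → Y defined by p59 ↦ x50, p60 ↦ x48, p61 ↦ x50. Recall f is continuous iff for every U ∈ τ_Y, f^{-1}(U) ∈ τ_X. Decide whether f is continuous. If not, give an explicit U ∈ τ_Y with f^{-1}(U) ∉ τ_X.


f IS continuous.

Compute f^{-1}(U) for each U ∈ τ_Y:
  U = ∅: f^{-1}(U) = ∅ ∈ τ_X ✓.
  U = {x50}: f^{-1}(U) = {p59, p61} ∈ τ_X ✓.
  U = {x47, x49, x50}: f^{-1}(U) = {p59, p61} ∈ τ_X ✓.
  U = {x47, x48, x49, x50}: f^{-1}(U) = {p59, p60, p61} ∈ τ_X ✓.
Every preimage lies in τ_X, so f IS continuous.


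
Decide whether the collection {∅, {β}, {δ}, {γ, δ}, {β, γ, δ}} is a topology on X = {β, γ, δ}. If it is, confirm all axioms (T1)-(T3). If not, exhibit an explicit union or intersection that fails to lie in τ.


τ is NOT a topology on X.

Axiom (T1): ∅ ∈ τ? Yes; X ∈ τ? Yes.
Axiom (T2/T3): check pairwise unions and intersections of members of τ.
Counterexample for (T2): {β} ∪ {δ} = {β, δ} ∉ τ. Therefore τ is NOT a topology.


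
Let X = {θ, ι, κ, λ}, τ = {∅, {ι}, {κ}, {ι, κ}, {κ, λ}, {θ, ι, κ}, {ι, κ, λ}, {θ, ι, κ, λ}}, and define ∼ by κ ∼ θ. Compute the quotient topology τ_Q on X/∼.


X/∼ = {[θ=κ], [ι], [λ]}; |τ_Q| = 4.

Equivalence classes: [θ=κ], [ι], [λ].
Quotient map π: X → X/∼ sends θ ↦ [θ=κ], ι ↦ [ι], κ ↦ [θ=κ], λ ↦ [λ].
For each subset V ⊆ X/∼, compute π^{-1}(V) ⊆ X and check whether π^{-1}(V) ∈ τ. V is open in τ_Q iff π^{-1}(V) ∈ τ.
  V = {}: π^{-1}(V) = ∅ ∈ τ ✓.
  V = {[θ=κ]}: π^{-1}(V) = {θ, κ} ∉ τ ✗.
  V = {[ι]}: π^{-1}(V) = {ι} ∈ τ ✓.
  V = {[θ=κ], [ι]}: π^{-1}(V) = {θ, ι, κ} ∈ τ ✓.
  V = {[λ]}: π^{-1}(V) = {λ} ∉ τ ✗.
  V = {[θ=κ], [λ]}: π^{-1}(V) = {θ, κ, λ} ∉ τ ✗.
  V = {[ι], [λ]}: π^{-1}(V) = {ι, λ} ∉ τ ✗.
  V = {[θ=κ], [ι], [λ]}: π^{-1}(V) = {θ, ι, κ, λ} ∈ τ ✓.
Open sets in the quotient: τ_Q = {{}, {[ι]}, {[θ=κ], [ι]}, {[θ=κ], [ι], [λ]}} (4 elements).


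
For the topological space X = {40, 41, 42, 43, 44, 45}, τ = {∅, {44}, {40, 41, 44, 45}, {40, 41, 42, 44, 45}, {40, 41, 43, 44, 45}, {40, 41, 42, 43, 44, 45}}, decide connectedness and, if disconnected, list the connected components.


(X, τ) is connected.

Find clopen sets (U ∈ τ with X ∖ U ∈ τ):
  U = ∅, X ∖ U = {40, 41, 42, 43, 44, 45} — both open, so U is clopen.
  U = {40, 41, 42, 43, 44, 45}, X ∖ U = ∅ — both open, so U is clopen.
Only trivial clopens (∅ and X) exist, so (X, τ) is connected.
Compute connected components by grouping points that agree on all clopens:
  component: {40, 41, 42, 43, 44, 45}


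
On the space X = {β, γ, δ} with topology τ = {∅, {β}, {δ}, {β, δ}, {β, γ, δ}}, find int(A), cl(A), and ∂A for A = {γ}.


int(A) = ∅, cl(A) = {γ}, ∂A = {γ}.

Closed sets in (X, τ) are complements of opens:
  closed(X, τ) = {∅, {γ}, {β, γ}, {γ, δ}, {β, γ, δ}}.
int(A) = ⋃ {U ∈ τ : U ⊆ A}. Opens contained in A: ∅.
Taking the union of these: int(A) = ∅.
cl(A) = ⋂ {C closed : A ⊆ C}. Closed sets containing A: {γ}, {β, γ}, {γ, δ}, {β, γ, δ}.
Intersecting these: cl(A) = {γ}.
∂A = cl(A) ∖ int(A) = {γ} ∖ ∅ = {γ}.


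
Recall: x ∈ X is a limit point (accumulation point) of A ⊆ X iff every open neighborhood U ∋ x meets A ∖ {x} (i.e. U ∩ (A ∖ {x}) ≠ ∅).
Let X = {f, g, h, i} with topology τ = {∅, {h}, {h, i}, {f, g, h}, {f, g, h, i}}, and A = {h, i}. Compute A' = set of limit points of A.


A' = {f, g, i}

For each x ∈ X, list the open sets U ∈ τ with x ∈ U, then check whether U ∩ (A ∖ {x}) ≠ ∅ for every such U.
  x = f: opens ∋ x are {f, g, h}, {f, g, h, i}; each meets A ∖ {f}, so x IS a limit point.
  x = g: opens ∋ x are {f, g, h}, {f, g, h, i}; each meets A ∖ {g}, so x IS a limit point.
  x = h: open {h} ∋ x has {h} ∩ (A ∖ {h}) = ∅, so x is NOT a limit point.
  x = i: opens ∋ x are {h, i}, {f, g, h, i}; each meets A ∖ {i}, so x IS a limit point.
Collecting: A' = {f, g, i}.


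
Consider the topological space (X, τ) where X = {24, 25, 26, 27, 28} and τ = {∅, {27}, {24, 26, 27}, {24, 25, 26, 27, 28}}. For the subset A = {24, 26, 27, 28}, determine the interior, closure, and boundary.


int(A) = {24, 26, 27}, cl(A) = {24, 25, 26, 27, 28}, ∂A = {25, 28}.

Closed sets in (X, τ) are complements of opens:
  closed(X, τ) = {∅, {25, 28}, {24, 25, 26, 28}, {24, 25, 26, 27, 28}}.
int(A) = ⋃ {U ∈ τ : U ⊆ A}. Opens contained in A: ∅, {27}, {24, 26, 27}.
Taking the union of these: int(A) = {24, 26, 27}.
cl(A) = ⋂ {C closed : A ⊆ C}. Closed sets containing A: {24, 25, 26, 27, 28}.
Intersecting these: cl(A) = {24, 25, 26, 27, 28}.
∂A = cl(A) ∖ int(A) = {24, 25, 26, 27, 28} ∖ {24, 26, 27} = {25, 28}.


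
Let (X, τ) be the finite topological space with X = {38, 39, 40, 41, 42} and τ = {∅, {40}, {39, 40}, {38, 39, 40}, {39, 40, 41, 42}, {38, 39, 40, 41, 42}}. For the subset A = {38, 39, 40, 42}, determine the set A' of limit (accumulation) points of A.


A' = {38, 39, 41, 42}

For each x ∈ X, list the open sets U ∈ τ with x ∈ U, then check whether U ∩ (A ∖ {x}) ≠ ∅ for every such U.
  x = 38: opens ∋ x are {38, 39, 40}, {38, 39, 40, 41, 42}; each meets A ∖ {38}, so x IS a limit point.
  x = 39: opens ∋ x are {39, 40}, {38, 39, 40}, {39, 40, 41, 42}, {38, 39, 40, 41, 42}; each meets A ∖ {39}, so x IS a limit point.
  x = 40: open {40} ∋ x has {40} ∩ (A ∖ {40}) = ∅, so x is NOT a limit point.
  x = 41: opens ∋ x are {39, 40, 41, 42}, {38, 39, 40, 41, 42}; each meets A ∖ {41}, so x IS a limit point.
  x = 42: opens ∋ x are {39, 40, 41, 42}, {38, 39, 40, 41, 42}; each meets A ∖ {42}, so x IS a limit point.
Collecting: A' = {38, 39, 41, 42}.


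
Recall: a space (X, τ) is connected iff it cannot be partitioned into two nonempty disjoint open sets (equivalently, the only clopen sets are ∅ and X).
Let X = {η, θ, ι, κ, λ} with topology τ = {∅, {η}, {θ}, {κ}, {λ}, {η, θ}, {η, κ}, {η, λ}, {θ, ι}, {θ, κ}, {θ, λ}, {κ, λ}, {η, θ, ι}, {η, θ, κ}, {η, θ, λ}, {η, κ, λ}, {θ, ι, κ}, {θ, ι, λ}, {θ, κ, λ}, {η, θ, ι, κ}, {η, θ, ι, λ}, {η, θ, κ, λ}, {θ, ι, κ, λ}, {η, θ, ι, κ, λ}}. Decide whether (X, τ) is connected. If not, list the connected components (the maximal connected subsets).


(X, τ) is disconnected; components = [{η}, {κ}, {λ}, {θ, ι}].

Find clopen sets (U ∈ τ with X ∖ U ∈ τ):
  U = ∅, X ∖ U = {η, θ, ι, κ, λ} — both open, so U is clopen.
  U = {η}, X ∖ U = {θ, ι, κ, λ} — both open, so U is clopen.
  U = {κ}, X ∖ U = {η, θ, ι, λ} — both open, so U is clopen.
  U = {λ}, X ∖ U = {η, θ, ι, κ} — both open, so U is clopen.
  U = {η, κ}, X ∖ U = {θ, ι, λ} — both open, so U is clopen.
  U = {η, λ}, X ∖ U = {θ, ι, κ} — both open, so U is clopen.
  U = {θ, ι}, X ∖ U = {η, κ, λ} — both open, so U is clopen.
  U = {κ, λ}, X ∖ U = {η, θ, ι} — both open, so U is clopen.
  U = {η, θ, ι}, X ∖ U = {κ, λ} — both open, so U is clopen.
  U = {η, κ, λ}, X ∖ U = {θ, ι} — both open, so U is clopen.
  U = {θ, ι, κ}, X ∖ U = {η, λ} — both open, so U is clopen.
  U = {θ, ι, λ}, X ∖ U = {η, κ} — both open, so U is clopen.
  U = {η, θ, ι, κ}, X ∖ U = {λ} — both open, so U is clopen.
  U = {η, θ, ι, λ}, X ∖ U = {κ} — both open, so U is clopen.
  U = {θ, ι, κ, λ}, X ∖ U = {η} — both open, so U is clopen.
  U = {η, θ, ι, κ, λ}, X ∖ U = ∅ — both open, so U is clopen.
Nontrivial clopen(s) exist: e.g. {η, κ}. So (X, τ) is disconnected.
Compute connected components by grouping points that agree on all clopens:
  component: {η}
  component: {κ}
  component: {λ}
  component: {θ, ι}


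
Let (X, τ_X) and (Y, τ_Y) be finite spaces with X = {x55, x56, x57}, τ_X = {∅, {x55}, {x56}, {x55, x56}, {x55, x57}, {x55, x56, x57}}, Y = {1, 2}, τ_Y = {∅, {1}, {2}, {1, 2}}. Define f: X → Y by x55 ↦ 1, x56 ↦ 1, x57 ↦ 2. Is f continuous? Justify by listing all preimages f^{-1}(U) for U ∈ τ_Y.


f is NOT continuous.

Compute f^{-1}(U) for each U ∈ τ_Y:
  U = ∅: f^{-1}(U) = ∅ ∈ τ_X ✓.
  U = {1}: f^{-1}(U) = {x55, x56} ∈ τ_X ✓.
  U = {2}: f^{-1}(U) = {x57} ∉ τ_X ✗.
  U = {1, 2}: f^{-1}(U) = {x55, x56, x57} ∈ τ_X ✓.
Found U = {2} with f^{-1}(U) = {x57} not in τ_X. Therefore f is NOT continuous.


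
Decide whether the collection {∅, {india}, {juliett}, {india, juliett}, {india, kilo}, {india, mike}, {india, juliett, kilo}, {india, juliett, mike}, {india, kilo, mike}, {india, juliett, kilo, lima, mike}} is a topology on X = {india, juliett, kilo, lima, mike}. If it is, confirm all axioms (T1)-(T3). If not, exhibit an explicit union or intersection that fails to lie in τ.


τ is NOT a topology on X.

Axiom (T1): ∅ ∈ τ? Yes; X ∈ τ? Yes.
Axiom (T2/T3): check pairwise unions and intersections of members of τ.
Counterexample for (T2): {juliett} ∪ {india, kilo, mike} = {india, juliett, kilo, mike} ∉ τ. Therefore τ is NOT a topology.


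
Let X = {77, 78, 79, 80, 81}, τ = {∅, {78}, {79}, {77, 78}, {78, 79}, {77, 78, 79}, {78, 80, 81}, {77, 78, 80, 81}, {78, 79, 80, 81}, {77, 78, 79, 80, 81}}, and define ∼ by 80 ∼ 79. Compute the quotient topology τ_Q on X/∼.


X/∼ = {[77], [78], [79=80], [81]}; |τ_Q| = 5.

Equivalence classes: [77], [78], [79=80], [81].
Quotient map π: X → X/∼ sends 77 ↦ [77], 78 ↦ [78], 79 ↦ [79=80], 80 ↦ [79=80], 81 ↦ [81].
For each subset V ⊆ X/∼, compute π^{-1}(V) ⊆ X and check whether π^{-1}(V) ∈ τ. V is open in τ_Q iff π^{-1}(V) ∈ τ.
  V = {}: π^{-1}(V) = ∅ ∈ τ ✓.
  V = {[77]}: π^{-1}(V) = {77} ∉ τ ✗.
  V = {[78]}: π^{-1}(V) = {78} ∈ τ ✓.
  V = {[77], [78]}: π^{-1}(V) = {77, 78} ∈ τ ✓.
  V = {[79=80]}: π^{-1}(V) = {79, 80} ∉ τ ✗.
  V = {[77], [79=80]}: π^{-1}(V) = {77, 79, 80} ∉ τ ✗.
  V = {[78], [79=80]}: π^{-1}(V) = {78, 79, 80} ∉ τ ✗.
  V = {[77], [78], [79=80]}: π^{-1}(V) = {77, 78, 79, 80} ∉ τ ✗.
  V = {[81]}: π^{-1}(V) = {81} ∉ τ ✗.
  V = {[77], [81]}: π^{-1}(V) = {77, 81} ∉ τ ✗.
  V = {[78], [81]}: π^{-1}(V) = {78, 81} ∉ τ ✗.
  V = {[77], [78], [81]}: π^{-1}(V) = {77, 78, 81} ∉ τ ✗.
  V = {[79=80], [81]}: π^{-1}(V) = {79, 80, 81} ∉ τ ✗.
  V = {[77], [79=80], [81]}: π^{-1}(V) = {77, 79, 80, 81} ∉ τ ✗.
  V = {[78], [79=80], [81]}: π^{-1}(V) = {78, 79, 80, 81} ∈ τ ✓.
  V = {[77], [78], [79=80], [81]}: π^{-1}(V) = {77, 78, 79, 80, 81} ∈ τ ✓.
Open sets in the quotient: τ_Q = {{}, {[78]}, {[77], [78]}, {[78], [79=80], [81]}, {[77], [78], [79=80], [81]}} (5 elements).


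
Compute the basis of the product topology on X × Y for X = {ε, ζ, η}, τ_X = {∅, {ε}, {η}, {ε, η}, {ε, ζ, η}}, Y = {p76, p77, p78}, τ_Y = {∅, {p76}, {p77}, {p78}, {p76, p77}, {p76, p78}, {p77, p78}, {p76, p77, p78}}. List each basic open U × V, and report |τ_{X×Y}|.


Basis B = {∅ × ∅, {ε} × {p76}, {ε} × {p77}, {ε} × {p78}, {η} × {p76}, {η} × {p77}, {η} × {p78}, {ε} × {p76, p77}, {ε} × {p76, p78}, {ε, η} × {p76}, {ε} × {p77, p78}, {ε, η} × {p77}, {ε, η} × {p78}, {η} × {p76, p77}, {η} × {p76, p78}, {η} × {p77, p78}, {ε} × {p76, p77, p78}, {ε, ζ, η} × {p76}, {ε, ζ, η} × {p77}, {ε, ζ, η} × {p78}, {η} × {p76, p77, p78}, {ε, η} × {p76, p77}, {ε, η} × {p76, p78}, {ε, η} × {p77, p78}, {ε, η} × {p76, p77, p78}, {ε, ζ, η} × {p76, p77}, {ε, ζ, η} × {p76, p78}, {ε, ζ, η} × {p77, p78}, {ε, ζ, η} × {p76, p77, p78}}; |τ_{X×Y}| = 125.

Enumerate products U × V with U ∈ τ_X, V ∈ τ_Y (deduplicated):
  ∅ × ∅ = {} (∅)
  {ε} × {p76} = {(ε,p76)}
  {ε} × {p77} = {(ε,p77)}
  {ε} × {p78} = {(ε,p78)}
  {η} × {p76} = {(η,p76)}
  {η} × {p77} = {(η,p77)}
  {η} × {p78} = {(η,p78)}
  {ε} × {p76, p77} = {(ε,p76), (ε,p77)}
  {ε} × {p76, p78} = {(ε,p76), (ε,p78)}
  {ε, η} × {p76} = {(ε,p76), (η,p76)}
  {ε} × {p77, p78} = {(ε,p77), (ε,p78)}
  {ε, η} × {p77} = {(ε,p77), (η,p77)}
  {ε, η} × {p78} = {(ε,p78), (η,p78)}
  {η} × {p76, p77} = {(η,p76), (η,p77)}
  {η} × {p76, p78} = {(η,p76), (η,p78)}
  {η} × {p77, p78} = {(η,p77), (η,p78)}
  {ε} × {p76, p77, p78} = {(ε,p76), (ε,p77), (ε,p78)}
  {ε, ζ, η} × {p76} = {(ε,p76), (ζ,p76), (η,p76)}
  {ε, ζ, η} × {p77} = {(ε,p77), (ζ,p77), (η,p77)}
  {ε, ζ, η} × {p78} = {(ε,p78), (ζ,p78), (η,p78)}
  {η} × {p76, p77, p78} = {(η,p76), (η,p77), (η,p78)}
  {ε, η} × {p76, p77} = {(ε,p76), (ε,p77), (η,p76), (η,p77)}
  {ε, η} × {p76, p78} = {(ε,p76), (ε,p78), (η,p76), (η,p78)}
  {ε, η} × {p77, p78} = {(ε,p77), (ε,p78), (η,p77), (η,p78)}
  {ε, η} × {p76, p77, p78} = {(ε,p76), (ε,p77), (ε,p78), (η,p76), (η,p77), (η,p78)}
  {ε, ζ, η} × {p76, p77} = {(ε,p76), (ε,p77), (ζ,p76), (ζ,p77), (η,p76), (η,p77)}
  {ε, ζ, η} × {p76, p78} = {(ε,p76), (ε,p78), (ζ,p76), (ζ,p78), (η,p76), (η,p78)}
  {ε, ζ, η} × {p77, p78} = {(ε,p77), (ε,p78), (ζ,p77), (ζ,p78), (η,p77), (η,p78)}
  {ε, ζ, η} × {p76, p77, p78} = {(ε,p76), (ε,p77), (ε,p78), (ζ,p76), (ζ,p77), (ζ,p78), (η,p76), (η,p77), (η,p78)}
These 29 distinct sets form the basis B.
Close under arbitrary unions to get τ_{X×Y}; counting gives |τ_{X×Y}| = 125.


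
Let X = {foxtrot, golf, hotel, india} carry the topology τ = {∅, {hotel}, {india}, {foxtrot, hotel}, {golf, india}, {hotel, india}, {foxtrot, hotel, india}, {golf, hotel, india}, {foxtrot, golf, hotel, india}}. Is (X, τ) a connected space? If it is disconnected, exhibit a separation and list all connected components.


(X, τ) is disconnected; components = [{foxtrot, hotel}, {golf, india}].

Find clopen sets (U ∈ τ with X ∖ U ∈ τ):
  U = ∅, X ∖ U = {foxtrot, golf, hotel, india} — both open, so U is clopen.
  U = {foxtrot, hotel}, X ∖ U = {golf, india} — both open, so U is clopen.
  U = {golf, india}, X ∖ U = {foxtrot, hotel} — both open, so U is clopen.
  U = {foxtrot, golf, hotel, india}, X ∖ U = ∅ — both open, so U is clopen.
Nontrivial clopen(s) exist: e.g. {foxtrot, hotel}. So (X, τ) is disconnected.
Compute connected components by grouping points that agree on all clopens:
  component: {foxtrot, hotel}
  component: {golf, india}


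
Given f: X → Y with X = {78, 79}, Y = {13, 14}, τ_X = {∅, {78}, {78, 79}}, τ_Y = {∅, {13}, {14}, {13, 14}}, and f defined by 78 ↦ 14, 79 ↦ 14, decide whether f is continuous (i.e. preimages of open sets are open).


f IS continuous.

Compute f^{-1}(U) for each U ∈ τ_Y:
  U = ∅: f^{-1}(U) = ∅ ∈ τ_X ✓.
  U = {13}: f^{-1}(U) = ∅ ∈ τ_X ✓.
  U = {14}: f^{-1}(U) = {78, 79} ∈ τ_X ✓.
  U = {13, 14}: f^{-1}(U) = {78, 79} ∈ τ_X ✓.
Every preimage lies in τ_X, so f IS continuous.


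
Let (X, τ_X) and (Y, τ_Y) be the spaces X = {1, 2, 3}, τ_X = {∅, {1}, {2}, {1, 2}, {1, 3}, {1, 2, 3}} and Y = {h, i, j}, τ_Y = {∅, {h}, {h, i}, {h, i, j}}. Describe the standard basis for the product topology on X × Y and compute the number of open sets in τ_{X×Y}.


Basis B = {∅ × ∅, {1} × {h}, {2} × {h}, {1} × {h, i}, {1, 2} × {h}, {1, 3} × {h}, {2} × {h, i}, {1} × {h, i, j}, {1, 2, 3} × {h}, {2} × {h, i, j}, {1, 2} × {h, i}, {1, 3} × {h, i}, {1, 2} × {h, i, j}, {1, 3} × {h, i, j}, {1, 2, 3} × {h, i}, {1, 2, 3} × {h, i, j}}; |τ_{X×Y}| = 40.

Enumerate products U × V with U ∈ τ_X, V ∈ τ_Y (deduplicated):
  ∅ × ∅ = {} (∅)
  {1} × {h} = {(1,h)}
  {2} × {h} = {(2,h)}
  {1} × {h, i} = {(1,h), (1,i)}
  {1, 2} × {h} = {(1,h), (2,h)}
  {1, 3} × {h} = {(1,h), (3,h)}
  {2} × {h, i} = {(2,h), (2,i)}
  {1} × {h, i, j} = {(1,h), (1,i), (1,j)}
  {1, 2, 3} × {h} = {(1,h), (2,h), (3,h)}
  {2} × {h, i, j} = {(2,h), (2,i), (2,j)}
  {1, 2} × {h, i} = {(1,h), (1,i), (2,h), (2,i)}
  {1, 3} × {h, i} = {(1,h), (1,i), (3,h), (3,i)}
  {1, 2} × {h, i, j} = {(1,h), (1,i), (1,j), (2,h), (2,i), (2,j)}
  {1, 3} × {h, i, j} = {(1,h), (1,i), (1,j), (3,h), (3,i), (3,j)}
  {1, 2, 3} × {h, i} = {(1,h), (1,i), (2,h), (2,i), (3,h), (3,i)}
  {1, 2, 3} × {h, i, j} = {(1,h), (1,i), (1,j), (2,h), (2,i), (2,j), (3,h), (3,i), (3,j)}
These 16 distinct sets form the basis B.
Close under arbitrary unions to get τ_{X×Y}; counting gives |τ_{X×Y}| = 40.


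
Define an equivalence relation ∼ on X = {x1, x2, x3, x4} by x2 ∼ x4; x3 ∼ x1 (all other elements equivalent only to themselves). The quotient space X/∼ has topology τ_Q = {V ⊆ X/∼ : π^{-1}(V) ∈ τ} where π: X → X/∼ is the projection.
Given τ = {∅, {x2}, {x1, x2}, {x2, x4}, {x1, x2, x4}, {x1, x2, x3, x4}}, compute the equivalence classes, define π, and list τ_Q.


X/∼ = {[x1=x3], [x2=x4]}; |τ_Q| = 3.

Equivalence classes: [x1=x3], [x2=x4].
Quotient map π: X → X/∼ sends x1 ↦ [x1=x3], x2 ↦ [x2=x4], x3 ↦ [x1=x3], x4 ↦ [x2=x4].
For each subset V ⊆ X/∼, compute π^{-1}(V) ⊆ X and check whether π^{-1}(V) ∈ τ. V is open in τ_Q iff π^{-1}(V) ∈ τ.
  V = {}: π^{-1}(V) = ∅ ∈ τ ✓.
  V = {[x1=x3]}: π^{-1}(V) = {x1, x3} ∉ τ ✗.
  V = {[x2=x4]}: π^{-1}(V) = {x2, x4} ∈ τ ✓.
  V = {[x1=x3], [x2=x4]}: π^{-1}(V) = {x1, x2, x3, x4} ∈ τ ✓.
Open sets in the quotient: τ_Q = {{}, {[x2=x4]}, {[x1=x3], [x2=x4]}} (3 elements).


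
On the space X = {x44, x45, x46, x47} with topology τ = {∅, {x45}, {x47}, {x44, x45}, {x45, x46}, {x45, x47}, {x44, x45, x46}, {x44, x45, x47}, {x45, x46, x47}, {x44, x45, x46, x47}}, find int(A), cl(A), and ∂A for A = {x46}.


int(A) = ∅, cl(A) = {x46}, ∂A = {x46}.

Closed sets in (X, τ) are complements of opens:
  closed(X, τ) = {∅, {x44}, {x46}, {x47}, {x44, x46}, {x44, x47}, {x46, x47}, {x44, x45, x46}, {x44, x46, x47}, {x44, x45, x46, x47}}.
int(A) = ⋃ {U ∈ τ : U ⊆ A}. Opens contained in A: ∅.
Taking the union of these: int(A) = ∅.
cl(A) = ⋂ {C closed : A ⊆ C}. Closed sets containing A: {x46}, {x44, x46}, {x46, x47}, {x44, x45, x46}, {x44, x46, x47}, {x44, x45, x46, x47}.
Intersecting these: cl(A) = {x46}.
∂A = cl(A) ∖ int(A) = {x46} ∖ ∅ = {x46}.


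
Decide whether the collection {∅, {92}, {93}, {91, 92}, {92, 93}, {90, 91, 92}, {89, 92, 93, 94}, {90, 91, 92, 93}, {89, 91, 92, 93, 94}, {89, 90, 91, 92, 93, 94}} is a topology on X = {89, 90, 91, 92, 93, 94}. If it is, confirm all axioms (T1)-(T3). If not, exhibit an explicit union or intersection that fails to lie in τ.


τ is NOT a topology on X.

Axiom (T1): ∅ ∈ τ? Yes; X ∈ τ? Yes.
Axiom (T2/T3): check pairwise unions and intersections of members of τ.
Counterexample for (T2): {93} ∪ {91, 92} = {91, 92, 93} ∉ τ. Therefore τ is NOT a topology.


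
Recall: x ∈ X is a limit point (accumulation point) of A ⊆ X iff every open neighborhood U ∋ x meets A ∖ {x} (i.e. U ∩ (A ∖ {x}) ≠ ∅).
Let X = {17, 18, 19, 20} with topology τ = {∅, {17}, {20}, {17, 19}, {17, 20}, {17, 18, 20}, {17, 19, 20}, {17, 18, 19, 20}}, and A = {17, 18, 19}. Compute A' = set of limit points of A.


A' = {18, 19}

For each x ∈ X, list the open sets U ∈ τ with x ∈ U, then check whether U ∩ (A ∖ {x}) ≠ ∅ for every such U.
  x = 17: open {17} ∋ x has {17} ∩ (A ∖ {17}) = ∅, so x is NOT a limit point.
  x = 18: opens ∋ x are {17, 18, 20}, {17, 18, 19, 20}; each meets A ∖ {18}, so x IS a limit point.
  x = 19: opens ∋ x are {17, 19}, {17, 19, 20}, {17, 18, 19, 20}; each meets A ∖ {19}, so x IS a limit point.
  x = 20: open {20} ∋ x has {20} ∩ (A ∖ {20}) = ∅, so x is NOT a limit point.
Collecting: A' = {18, 19}.


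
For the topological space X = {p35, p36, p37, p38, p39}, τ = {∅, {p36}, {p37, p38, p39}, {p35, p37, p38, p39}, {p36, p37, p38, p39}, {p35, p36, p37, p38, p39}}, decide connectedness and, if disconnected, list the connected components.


(X, τ) is disconnected; components = [{p36}, {p35, p37, p38, p39}].

Find clopen sets (U ∈ τ with X ∖ U ∈ τ):
  U = ∅, X ∖ U = {p35, p36, p37, p38, p39} — both open, so U is clopen.
  U = {p36}, X ∖ U = {p35, p37, p38, p39} — both open, so U is clopen.
  U = {p35, p37, p38, p39}, X ∖ U = {p36} — both open, so U is clopen.
  U = {p35, p36, p37, p38, p39}, X ∖ U = ∅ — both open, so U is clopen.
Nontrivial clopen(s) exist: e.g. {p35, p37, p38, p39}. So (X, τ) is disconnected.
Compute connected components by grouping points that agree on all clopens:
  component: {p36}
  component: {p35, p37, p38, p39}


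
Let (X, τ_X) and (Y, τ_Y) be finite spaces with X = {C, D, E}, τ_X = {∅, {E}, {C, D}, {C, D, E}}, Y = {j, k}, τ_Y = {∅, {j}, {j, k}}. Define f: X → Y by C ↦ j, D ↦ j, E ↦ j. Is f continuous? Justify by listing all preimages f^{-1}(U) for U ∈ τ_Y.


f IS continuous.

Compute f^{-1}(U) for each U ∈ τ_Y:
  U = ∅: f^{-1}(U) = ∅ ∈ τ_X ✓.
  U = {j}: f^{-1}(U) = {C, D, E} ∈ τ_X ✓.
  U = {j, k}: f^{-1}(U) = {C, D, E} ∈ τ_X ✓.
Every preimage lies in τ_X, so f IS continuous.


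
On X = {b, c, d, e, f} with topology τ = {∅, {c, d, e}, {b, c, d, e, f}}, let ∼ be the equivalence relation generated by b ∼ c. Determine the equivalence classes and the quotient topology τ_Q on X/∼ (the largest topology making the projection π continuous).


X/∼ = {[b=c], [d], [e], [f]}; |τ_Q| = 2.

Equivalence classes: [b=c], [d], [e], [f].
Quotient map π: X → X/∼ sends b ↦ [b=c], c ↦ [b=c], d ↦ [d], e ↦ [e], f ↦ [f].
For each subset V ⊆ X/∼, compute π^{-1}(V) ⊆ X and check whether π^{-1}(V) ∈ τ. V is open in τ_Q iff π^{-1}(V) ∈ τ.
  V = {}: π^{-1}(V) = ∅ ∈ τ ✓.
  V = {[b=c]}: π^{-1}(V) = {b, c} ∉ τ ✗.
  V = {[d]}: π^{-1}(V) = {d} ∉ τ ✗.
  V = {[b=c], [d]}: π^{-1}(V) = {b, c, d} ∉ τ ✗.
  V = {[e]}: π^{-1}(V) = {e} ∉ τ ✗.
  V = {[b=c], [e]}: π^{-1}(V) = {b, c, e} ∉ τ ✗.
  V = {[d], [e]}: π^{-1}(V) = {d, e} ∉ τ ✗.
  V = {[b=c], [d], [e]}: π^{-1}(V) = {b, c, d, e} ∉ τ ✗.
  V = {[f]}: π^{-1}(V) = {f} ∉ τ ✗.
  V = {[b=c], [f]}: π^{-1}(V) = {b, c, f} ∉ τ ✗.
  V = {[d], [f]}: π^{-1}(V) = {d, f} ∉ τ ✗.
  V = {[b=c], [d], [f]}: π^{-1}(V) = {b, c, d, f} ∉ τ ✗.
  V = {[e], [f]}: π^{-1}(V) = {e, f} ∉ τ ✗.
  V = {[b=c], [e], [f]}: π^{-1}(V) = {b, c, e, f} ∉ τ ✗.
  V = {[d], [e], [f]}: π^{-1}(V) = {d, e, f} ∉ τ ✗.
  V = {[b=c], [d], [e], [f]}: π^{-1}(V) = {b, c, d, e, f} ∈ τ ✓.
Open sets in the quotient: τ_Q = {{}, {[b=c], [d], [e], [f]}} (2 elements).


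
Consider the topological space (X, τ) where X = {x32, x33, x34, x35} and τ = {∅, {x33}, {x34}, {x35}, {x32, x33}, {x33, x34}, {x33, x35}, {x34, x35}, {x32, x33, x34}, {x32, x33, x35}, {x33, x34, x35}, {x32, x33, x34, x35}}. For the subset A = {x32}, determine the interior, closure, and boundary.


int(A) = ∅, cl(A) = {x32}, ∂A = {x32}.

Closed sets in (X, τ) are complements of opens:
  closed(X, τ) = {∅, {x32}, {x34}, {x35}, {x32, x33}, {x32, x34}, {x32, x35}, {x34, x35}, {x32, x33, x34}, {x32, x33, x35}, {x32, x34, x35}, {x32, x33, x34, x35}}.
int(A) = ⋃ {U ∈ τ : U ⊆ A}. Opens contained in A: ∅.
Taking the union of these: int(A) = ∅.
cl(A) = ⋂ {C closed : A ⊆ C}. Closed sets containing A: {x32}, {x32, x33}, {x32, x34}, {x32, x35}, {x32, x33, x34}, {x32, x33, x35}, {x32, x34, x35}, {x32, x33, x34, x35}.
Intersecting these: cl(A) = {x32}.
∂A = cl(A) ∖ int(A) = {x32} ∖ ∅ = {x32}.


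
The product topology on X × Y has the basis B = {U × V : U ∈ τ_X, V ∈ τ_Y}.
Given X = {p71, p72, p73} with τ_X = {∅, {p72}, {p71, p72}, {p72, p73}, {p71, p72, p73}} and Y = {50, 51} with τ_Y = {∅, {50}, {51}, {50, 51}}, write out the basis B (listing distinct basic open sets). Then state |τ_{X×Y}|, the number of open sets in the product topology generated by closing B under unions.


Basis B = {∅ × ∅, {p72} × {50}, {p72} × {51}, {p71, p72} × {50}, {p71, p72} × {51}, {p72} × {50, 51}, {p72, p73} × {50}, {p72, p73} × {51}, {p71, p72, p73} × {50}, {p71, p72, p73} × {51}, {p71, p72} × {50, 51}, {p72, p73} × {50, 51}, {p71, p72, p73} × {50, 51}}; |τ_{X×Y}| = 25.

Enumerate products U × V with U ∈ τ_X, V ∈ τ_Y (deduplicated):
  ∅ × ∅ = {} (∅)
  {p72} × {50} = {(p72,50)}
  {p72} × {51} = {(p72,51)}
  {p71, p72} × {50} = {(p71,50), (p72,50)}
  {p71, p72} × {51} = {(p71,51), (p72,51)}
  {p72} × {50, 51} = {(p72,50), (p72,51)}
  {p72, p73} × {50} = {(p72,50), (p73,50)}
  {p72, p73} × {51} = {(p72,51), (p73,51)}
  {p71, p72, p73} × {50} = {(p71,50), (p72,50), (p73,50)}
  {p71, p72, p73} × {51} = {(p71,51), (p72,51), (p73,51)}
  {p71, p72} × {50, 51} = {(p71,50), (p71,51), (p72,50), (p72,51)}
  {p72, p73} × {50, 51} = {(p72,50), (p72,51), (p73,50), (p73,51)}
  {p71, p72, p73} × {50, 51} = {(p71,50), (p71,51), (p72,50), (p72,51), (p73,50), (p73,51)}
These 13 distinct sets form the basis B.
Close under arbitrary unions to get τ_{X×Y}; counting gives |τ_{X×Y}| = 25.


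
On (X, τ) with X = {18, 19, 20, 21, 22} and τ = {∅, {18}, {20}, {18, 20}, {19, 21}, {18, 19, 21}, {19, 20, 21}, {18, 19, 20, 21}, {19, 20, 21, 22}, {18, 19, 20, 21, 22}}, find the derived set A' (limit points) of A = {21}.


A' = {19, 22}

For each x ∈ X, list the open sets U ∈ τ with x ∈ U, then check whether U ∩ (A ∖ {x}) ≠ ∅ for every such U.
  x = 18: open {18} ∋ x has {18} ∩ (A ∖ {18}) = ∅, so x is NOT a limit point.
  x = 19: opens ∋ x are {19, 21}, {18, 19, 21}, {19, 20, 21}, {18, 19, 20, 21}, {19, 20, 21, 22}, {18, 19, 20, 21, 22}; each meets A ∖ {19}, so x IS a limit point.
  x = 20: open {20} ∋ x has {20} ∩ (A ∖ {20}) = ∅, so x is NOT a limit point.
  x = 21: open {19, 21} ∋ x has {19, 21} ∩ (A ∖ {21}) = ∅, so x is NOT a limit point.
  x = 22: opens ∋ x are {19, 20, 21, 22}, {18, 19, 20, 21, 22}; each meets A ∖ {22}, so x IS a limit point.
Collecting: A' = {19, 22}.


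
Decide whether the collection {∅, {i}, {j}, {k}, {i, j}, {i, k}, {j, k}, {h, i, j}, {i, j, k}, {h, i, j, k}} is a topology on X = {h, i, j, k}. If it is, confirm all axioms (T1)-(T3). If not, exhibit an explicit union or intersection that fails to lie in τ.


τ IS a topology on X.

Axiom (T1): ∅ ∈ τ? Yes; X ∈ τ? Yes.
Axiom (T2/T3): check pairwise unions and intersections of members of τ.
All pairwise intersections and unions checked — each lies in τ. Therefore τ satisfies (T1), (T2), (T3): it IS a topology on X.


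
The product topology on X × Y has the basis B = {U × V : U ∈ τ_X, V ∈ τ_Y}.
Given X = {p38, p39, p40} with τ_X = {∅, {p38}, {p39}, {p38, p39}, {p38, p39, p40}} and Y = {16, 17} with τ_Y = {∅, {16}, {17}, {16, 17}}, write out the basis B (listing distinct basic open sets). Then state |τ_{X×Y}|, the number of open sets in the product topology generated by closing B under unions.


Basis B = {∅ × ∅, {p38} × {16}, {p38} × {17}, {p39} × {16}, {p39} × {17}, {p38} × {16, 17}, {p38, p39} × {16}, {p38, p39} × {17}, {p39} × {16, 17}, {p38, p39, p40} × {16}, {p38, p39, p40} × {17}, {p38, p39} × {16, 17}, {p38, p39, p40} × {16, 17}}; |τ_{X×Y}| = 25.

Enumerate products U × V with U ∈ τ_X, V ∈ τ_Y (deduplicated):
  ∅ × ∅ = {} (∅)
  {p38} × {16} = {(p38,16)}
  {p38} × {17} = {(p38,17)}
  {p39} × {16} = {(p39,16)}
  {p39} × {17} = {(p39,17)}
  {p38} × {16, 17} = {(p38,16), (p38,17)}
  {p38, p39} × {16} = {(p38,16), (p39,16)}
  {p38, p39} × {17} = {(p38,17), (p39,17)}
  {p39} × {16, 17} = {(p39,16), (p39,17)}
  {p38, p39, p40} × {16} = {(p38,16), (p39,16), (p40,16)}
  {p38, p39, p40} × {17} = {(p38,17), (p39,17), (p40,17)}
  {p38, p39} × {16, 17} = {(p38,16), (p38,17), (p39,16), (p39,17)}
  {p38, p39, p40} × {16, 17} = {(p38,16), (p38,17), (p39,16), (p39,17), (p40,16), (p40,17)}
These 13 distinct sets form the basis B.
Close under arbitrary unions to get τ_{X×Y}; counting gives |τ_{X×Y}| = 25.


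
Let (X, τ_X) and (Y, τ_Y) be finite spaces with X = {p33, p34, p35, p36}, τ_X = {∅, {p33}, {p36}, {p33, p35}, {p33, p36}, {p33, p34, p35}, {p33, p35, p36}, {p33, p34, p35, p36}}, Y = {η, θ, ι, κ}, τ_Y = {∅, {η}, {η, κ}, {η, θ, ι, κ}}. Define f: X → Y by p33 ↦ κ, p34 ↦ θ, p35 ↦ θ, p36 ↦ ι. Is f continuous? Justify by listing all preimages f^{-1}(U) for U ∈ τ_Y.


f IS continuous.

Compute f^{-1}(U) for each U ∈ τ_Y:
  U = ∅: f^{-1}(U) = ∅ ∈ τ_X ✓.
  U = {η}: f^{-1}(U) = ∅ ∈ τ_X ✓.
  U = {η, κ}: f^{-1}(U) = {p33} ∈ τ_X ✓.
  U = {η, θ, ι, κ}: f^{-1}(U) = {p33, p34, p35, p36} ∈ τ_X ✓.
Every preimage lies in τ_X, so f IS continuous.


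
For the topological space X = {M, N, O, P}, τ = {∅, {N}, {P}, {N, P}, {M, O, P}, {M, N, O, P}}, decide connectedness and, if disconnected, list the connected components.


(X, τ) is disconnected; components = [{N}, {M, O, P}].

Find clopen sets (U ∈ τ with X ∖ U ∈ τ):
  U = ∅, X ∖ U = {M, N, O, P} — both open, so U is clopen.
  U = {N}, X ∖ U = {M, O, P} — both open, so U is clopen.
  U = {M, O, P}, X ∖ U = {N} — both open, so U is clopen.
  U = {M, N, O, P}, X ∖ U = ∅ — both open, so U is clopen.
Nontrivial clopen(s) exist: e.g. {M, O, P}. So (X, τ) is disconnected.
Compute connected components by grouping points that agree on all clopens:
  component: {N}
  component: {M, O, P}


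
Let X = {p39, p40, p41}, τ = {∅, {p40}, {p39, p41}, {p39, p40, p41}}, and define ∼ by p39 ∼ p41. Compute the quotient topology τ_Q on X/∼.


X/∼ = {[p39=p41], [p40]}; |τ_Q| = 4.

Equivalence classes: [p39=p41], [p40].
Quotient map π: X → X/∼ sends p39 ↦ [p39=p41], p40 ↦ [p40], p41 ↦ [p39=p41].
For each subset V ⊆ X/∼, compute π^{-1}(V) ⊆ X and check whether π^{-1}(V) ∈ τ. V is open in τ_Q iff π^{-1}(V) ∈ τ.
  V = {}: π^{-1}(V) = ∅ ∈ τ ✓.
  V = {[p39=p41]}: π^{-1}(V) = {p39, p41} ∈ τ ✓.
  V = {[p40]}: π^{-1}(V) = {p40} ∈ τ ✓.
  V = {[p39=p41], [p40]}: π^{-1}(V) = {p39, p40, p41} ∈ τ ✓.
Open sets in the quotient: τ_Q = {{}, {[p39=p41]}, {[p40]}, {[p39=p41], [p40]}} (4 elements).


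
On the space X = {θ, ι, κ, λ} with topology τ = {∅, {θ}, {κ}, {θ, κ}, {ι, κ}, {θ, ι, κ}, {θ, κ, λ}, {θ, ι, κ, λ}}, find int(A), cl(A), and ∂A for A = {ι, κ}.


int(A) = {ι, κ}, cl(A) = {ι, κ, λ}, ∂A = {λ}.

Closed sets in (X, τ) are complements of opens:
  closed(X, τ) = {∅, {ι}, {λ}, {θ, λ}, {ι, λ}, {θ, ι, λ}, {ι, κ, λ}, {θ, ι, κ, λ}}.
int(A) = ⋃ {U ∈ τ : U ⊆ A}. Opens contained in A: ∅, {κ}, {ι, κ}.
Taking the union of these: int(A) = {ι, κ}.
cl(A) = ⋂ {C closed : A ⊆ C}. Closed sets containing A: {ι, κ, λ}, {θ, ι, κ, λ}.
Intersecting these: cl(A) = {ι, κ, λ}.
∂A = cl(A) ∖ int(A) = {ι, κ, λ} ∖ {ι, κ} = {λ}.


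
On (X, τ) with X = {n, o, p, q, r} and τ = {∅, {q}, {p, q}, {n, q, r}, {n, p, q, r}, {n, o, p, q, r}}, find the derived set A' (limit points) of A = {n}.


A' = {o, r}

For each x ∈ X, list the open sets U ∈ τ with x ∈ U, then check whether U ∩ (A ∖ {x}) ≠ ∅ for every such U.
  x = n: open {n, q, r} ∋ x has {n, q, r} ∩ (A ∖ {n}) = ∅, so x is NOT a limit point.
  x = o: opens ∋ x are {n, o, p, q, r}; each meets A ∖ {o}, so x IS a limit point.
  x = p: open {p, q} ∋ x has {p, q} ∩ (A ∖ {p}) = ∅, so x is NOT a limit point.
  x = q: open {q} ∋ x has {q} ∩ (A ∖ {q}) = ∅, so x is NOT a limit point.
  x = r: opens ∋ x are {n, q, r}, {n, p, q, r}, {n, o, p, q, r}; each meets A ∖ {r}, so x IS a limit point.
Collecting: A' = {o, r}.


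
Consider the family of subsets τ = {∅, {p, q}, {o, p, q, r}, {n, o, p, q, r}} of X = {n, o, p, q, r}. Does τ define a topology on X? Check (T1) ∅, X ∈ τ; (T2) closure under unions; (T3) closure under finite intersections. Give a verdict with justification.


τ IS a topology on X.

Axiom (T1): ∅ ∈ τ? Yes; X ∈ τ? Yes.
Axiom (T2/T3): check pairwise unions and intersections of members of τ.
All pairwise intersections and unions checked — each lies in τ. Therefore τ satisfies (T1), (T2), (T3): it IS a topology on X.


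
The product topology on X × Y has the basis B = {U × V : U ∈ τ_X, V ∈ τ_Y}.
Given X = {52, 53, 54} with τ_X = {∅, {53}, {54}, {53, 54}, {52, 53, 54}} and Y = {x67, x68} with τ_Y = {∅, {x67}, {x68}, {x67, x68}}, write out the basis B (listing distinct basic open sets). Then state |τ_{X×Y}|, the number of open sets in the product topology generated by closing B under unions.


Basis B = {∅ × ∅, {53} × {x67}, {53} × {x68}, {54} × {x67}, {54} × {x68}, {53} × {x67, x68}, {53, 54} × {x67}, {53, 54} × {x68}, {54} × {x67, x68}, {52, 53, 54} × {x67}, {52, 53, 54} × {x68}, {53, 54} × {x67, x68}, {52, 53, 54} × {x67, x68}}; |τ_{X×Y}| = 25.

Enumerate products U × V with U ∈ τ_X, V ∈ τ_Y (deduplicated):
  ∅ × ∅ = {} (∅)
  {53} × {x67} = {(53,x67)}
  {53} × {x68} = {(53,x68)}
  {54} × {x67} = {(54,x67)}
  {54} × {x68} = {(54,x68)}
  {53} × {x67, x68} = {(53,x67), (53,x68)}
  {53, 54} × {x67} = {(53,x67), (54,x67)}
  {53, 54} × {x68} = {(53,x68), (54,x68)}
  {54} × {x67, x68} = {(54,x67), (54,x68)}
  {52, 53, 54} × {x67} = {(52,x67), (53,x67), (54,x67)}
  {52, 53, 54} × {x68} = {(52,x68), (53,x68), (54,x68)}
  {53, 54} × {x67, x68} = {(53,x67), (53,x68), (54,x67), (54,x68)}
  {52, 53, 54} × {x67, x68} = {(52,x67), (52,x68), (53,x67), (53,x68), (54,x67), (54,x68)}
These 13 distinct sets form the basis B.
Close under arbitrary unions to get τ_{X×Y}; counting gives |τ_{X×Y}| = 25.


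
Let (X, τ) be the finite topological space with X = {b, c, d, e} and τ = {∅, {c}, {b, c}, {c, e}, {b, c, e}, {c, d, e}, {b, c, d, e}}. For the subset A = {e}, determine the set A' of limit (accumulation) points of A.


A' = {d}

For each x ∈ X, list the open sets U ∈ τ with x ∈ U, then check whether U ∩ (A ∖ {x}) ≠ ∅ for every such U.
  x = b: open {b, c} ∋ x has {b, c} ∩ (A ∖ {b}) = ∅, so x is NOT a limit point.
  x = c: open {c} ∋ x has {c} ∩ (A ∖ {c}) = ∅, so x is NOT a limit point.
  x = d: opens ∋ x are {c, d, e}, {b, c, d, e}; each meets A ∖ {d}, so x IS a limit point.
  x = e: open {c, e} ∋ x has {c, e} ∩ (A ∖ {e}) = ∅, so x is NOT a limit point.
Collecting: A' = {d}.


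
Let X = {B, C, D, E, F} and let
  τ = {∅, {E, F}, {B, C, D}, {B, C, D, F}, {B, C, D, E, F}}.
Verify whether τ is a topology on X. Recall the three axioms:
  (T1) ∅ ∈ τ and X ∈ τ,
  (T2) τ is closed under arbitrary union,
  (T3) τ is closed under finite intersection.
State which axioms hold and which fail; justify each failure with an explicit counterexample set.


τ is NOT a topology on X.

Axiom (T1): ∅ ∈ τ? Yes; X ∈ τ? Yes.
Axiom (T2/T3): check pairwise unions and intersections of members of τ.
Counterexample for (T3): {E, F} ∩ {B, C, D, F} = {F} ∉ τ. Therefore τ is NOT a topology.


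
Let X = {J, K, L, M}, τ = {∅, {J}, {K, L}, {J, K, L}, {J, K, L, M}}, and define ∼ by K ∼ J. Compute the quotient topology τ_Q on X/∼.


X/∼ = {[J=K], [L], [M]}; |τ_Q| = 3.

Equivalence classes: [J=K], [L], [M].
Quotient map π: X → X/∼ sends J ↦ [J=K], K ↦ [J=K], L ↦ [L], M ↦ [M].
For each subset V ⊆ X/∼, compute π^{-1}(V) ⊆ X and check whether π^{-1}(V) ∈ τ. V is open in τ_Q iff π^{-1}(V) ∈ τ.
  V = {}: π^{-1}(V) = ∅ ∈ τ ✓.
  V = {[J=K]}: π^{-1}(V) = {J, K} ∉ τ ✗.
  V = {[L]}: π^{-1}(V) = {L} ∉ τ ✗.
  V = {[J=K], [L]}: π^{-1}(V) = {J, K, L} ∈ τ ✓.
  V = {[M]}: π^{-1}(V) = {M} ∉ τ ✗.
  V = {[J=K], [M]}: π^{-1}(V) = {J, K, M} ∉ τ ✗.
  V = {[L], [M]}: π^{-1}(V) = {L, M} ∉ τ ✗.
  V = {[J=K], [L], [M]}: π^{-1}(V) = {J, K, L, M} ∈ τ ✓.
Open sets in the quotient: τ_Q = {{}, {[J=K], [L]}, {[J=K], [L], [M]}} (3 elements).


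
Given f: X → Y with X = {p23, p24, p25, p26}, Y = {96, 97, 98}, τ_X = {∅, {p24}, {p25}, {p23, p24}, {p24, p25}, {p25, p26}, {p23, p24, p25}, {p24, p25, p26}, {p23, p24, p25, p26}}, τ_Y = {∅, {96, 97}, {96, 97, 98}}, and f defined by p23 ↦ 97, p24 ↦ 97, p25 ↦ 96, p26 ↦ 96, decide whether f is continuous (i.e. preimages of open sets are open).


f IS continuous.

Compute f^{-1}(U) for each U ∈ τ_Y:
  U = ∅: f^{-1}(U) = ∅ ∈ τ_X ✓.
  U = {96, 97}: f^{-1}(U) = {p23, p24, p25, p26} ∈ τ_X ✓.
  U = {96, 97, 98}: f^{-1}(U) = {p23, p24, p25, p26} ∈ τ_X ✓.
Every preimage lies in τ_X, so f IS continuous.
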